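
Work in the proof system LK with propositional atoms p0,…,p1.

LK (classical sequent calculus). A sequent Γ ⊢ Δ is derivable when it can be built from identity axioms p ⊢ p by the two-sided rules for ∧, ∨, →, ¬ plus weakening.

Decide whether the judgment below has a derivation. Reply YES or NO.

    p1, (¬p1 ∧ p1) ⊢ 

Derivation (root first):
[∧L] p1, (¬p1 ∧ p1) ⊢ 
  [WL] p1, ¬p1, p1 ⊢ 
    [¬L] p1, ¬p1 ⊢ 
      [Ax] p1 ⊢ p1

Result: YES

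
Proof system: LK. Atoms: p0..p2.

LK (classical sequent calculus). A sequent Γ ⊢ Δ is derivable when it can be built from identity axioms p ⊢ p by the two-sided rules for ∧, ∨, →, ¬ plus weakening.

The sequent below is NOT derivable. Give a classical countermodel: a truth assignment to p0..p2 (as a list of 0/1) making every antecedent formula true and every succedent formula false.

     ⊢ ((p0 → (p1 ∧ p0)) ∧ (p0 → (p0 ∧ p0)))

Truth-table refutation:
  v=000: Γ:[] Δ:[((p0 → (p1 ∧ p0)) ∧ (p0 → (p0 ∧ p0)))=T] refutes=False
  v=001: Γ:[] Δ:[((p0 → (p1 ∧ p0)) ∧ (p0 → (p0 ∧ p0)))=T] refutes=False
  v=010: Γ:[] Δ:[((p0 → (p1 ∧ p0)) ∧ (p0 → (p0 ∧ p0)))=T] refutes=False
  v=011: Γ:[] Δ:[((p0 → (p1 ∧ p0)) ∧ (p0 → (p0 ∧ p0)))=T] refutes=False
  v=100: Γ:[] Δ:[((p0 → (p1 ∧ p0)) ∧ (p0 → (p0 ∧ p0)))=F] refutes=True  ← countermodel

Result: [1, 0, 0]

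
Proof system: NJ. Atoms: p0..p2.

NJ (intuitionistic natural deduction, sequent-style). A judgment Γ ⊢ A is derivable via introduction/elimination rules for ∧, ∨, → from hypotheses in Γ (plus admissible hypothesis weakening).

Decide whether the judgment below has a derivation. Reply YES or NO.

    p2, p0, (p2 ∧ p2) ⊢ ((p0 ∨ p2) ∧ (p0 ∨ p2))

Proof tree:
[Wk] p2, p0, (p2 ∧ p2) ⊢ ((p0 ∨ p2) ∧ (p0 ∨ p2))
  [∧I] p2, p0 ⊢ ((p0 ∨ p2) ∧ (p0 ∨ p2))
    [∨I₁] p0 ⊢ (p0 ∨ p2)
      [Ax] p0 ⊢ p0
    [∨I₂] p2 ⊢ (p0 ∨ p2)
      [Ax] p2 ⊢ p2

Result: YES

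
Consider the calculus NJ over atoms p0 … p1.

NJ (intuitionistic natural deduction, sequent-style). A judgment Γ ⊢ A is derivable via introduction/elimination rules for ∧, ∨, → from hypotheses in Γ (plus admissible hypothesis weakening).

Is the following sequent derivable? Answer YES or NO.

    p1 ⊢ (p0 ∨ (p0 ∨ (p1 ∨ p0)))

Proof tree:
[∨I₂] p1 ⊢ (p0 ∨ (p0 ∨ (p1 ∨ p0)))
  [∨I₂] p1 ⊢ (p0 ∨ (p1 ∨ p0))
    [∨I₁] p1 ⊢ (p1 ∨ p0)
      [Ax] p1 ⊢ p1

Result: YES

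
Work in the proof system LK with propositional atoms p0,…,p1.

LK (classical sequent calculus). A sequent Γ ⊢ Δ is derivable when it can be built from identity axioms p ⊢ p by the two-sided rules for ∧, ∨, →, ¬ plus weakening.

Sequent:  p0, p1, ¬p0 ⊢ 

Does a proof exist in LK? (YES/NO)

Derivation trace:
[¬L] p0, p1, ¬p0 ⊢ 
  [WL] p0, p1 ⊢ p0
    [Ax] p0 ⊢ p0

Result: YES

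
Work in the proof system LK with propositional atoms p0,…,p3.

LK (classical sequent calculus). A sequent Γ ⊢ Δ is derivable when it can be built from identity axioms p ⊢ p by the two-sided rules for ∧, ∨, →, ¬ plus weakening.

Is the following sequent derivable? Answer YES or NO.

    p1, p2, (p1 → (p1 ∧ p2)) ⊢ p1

Derivation trace:
[→L] p1, p2, (p1 → (p1 ∧ p2)) ⊢ p1
  [WL] p1, p2 ⊢ p1
    [Ax] p1 ⊢ p1
  [∧L] (p1 ∧ p2) ⊢ p1
    [WL] p1, p2 ⊢ p1
      [Ax] p1 ⊢ p1

Result: YES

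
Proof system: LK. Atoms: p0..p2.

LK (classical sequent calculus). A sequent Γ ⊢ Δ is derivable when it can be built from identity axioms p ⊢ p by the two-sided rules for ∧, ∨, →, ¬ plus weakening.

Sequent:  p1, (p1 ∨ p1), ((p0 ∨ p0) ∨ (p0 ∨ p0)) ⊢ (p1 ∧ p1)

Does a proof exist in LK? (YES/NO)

Derivation (root first):
[∨L] p1, (p1 ∨ p1), ((p0 ∨ p0) ∨ (p0 ∨ p0)) ⊢ (p1 ∧ p1)
  [∧R] p1, (p1 ∨ p1), (p0 ∨ p0) ⊢ (p1 ∧ p1)
    [∨L] (p1 ∨ p1) ⊢ p1
      [Ax] p1 ⊢ p1
      [Ax] p1 ⊢ p1
    [∨L] p1, (p0 ∨ p0) ⊢ p1
      [WL] p1, p0 ⊢ p1
        [Ax] p1 ⊢ p1
      [WL] p1, p0 ⊢ p1
        [Ax] p1 ⊢ p1
  [∧R] p1, (p1 ∨ p1), (p0 ∨ p0) ⊢ (p1 ∧ p1)
    [∨L] (p1 ∨ p1) ⊢ p1
      [Ax] p1 ⊢ p1
      [Ax] p1 ⊢ p1
    [∨L] p1, (p0 ∨ p0) ⊢ p1
      [WL] p1, p0 ⊢ p1
        [Ax] p1 ⊢ p1
      [WL] p1, p0 ⊢ p1
        [Ax] p1 ⊢ p1

Result: YES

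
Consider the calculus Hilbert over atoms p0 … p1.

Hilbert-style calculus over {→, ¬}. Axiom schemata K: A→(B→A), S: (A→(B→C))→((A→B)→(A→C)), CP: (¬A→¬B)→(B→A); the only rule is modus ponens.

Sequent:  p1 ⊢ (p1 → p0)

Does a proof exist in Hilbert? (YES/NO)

Enumerate valuations to refute Γ ⊢ Δ:
  v=00: Γ:[p1=F] Δ:[(p1 → p0)=T] refutes=False
  v=01: Γ:[p1=T] Δ:[(p1 → p0)=F] refutes=True  ← countermodel

Result: NO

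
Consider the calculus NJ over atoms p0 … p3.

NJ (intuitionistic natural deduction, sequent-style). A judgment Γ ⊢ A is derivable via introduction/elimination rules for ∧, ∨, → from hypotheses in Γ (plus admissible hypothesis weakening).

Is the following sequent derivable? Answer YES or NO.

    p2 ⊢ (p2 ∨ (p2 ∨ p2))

Proof tree:
[∨I₂] p2 ⊢ (p2 ∨ (p2 ∨ p2))
  [∨I₁] p2 ⊢ (p2 ∨ p2)
    [Ax] p2 ⊢ p2

Result: YES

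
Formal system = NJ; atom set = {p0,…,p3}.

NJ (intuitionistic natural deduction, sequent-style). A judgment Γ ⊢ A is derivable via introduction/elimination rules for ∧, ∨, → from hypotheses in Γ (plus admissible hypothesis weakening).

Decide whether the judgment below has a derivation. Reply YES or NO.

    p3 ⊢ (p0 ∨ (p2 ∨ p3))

Derivation (root first):
[∨I₂] p3 ⊢ (p0 ∨ (p2 ∨ p3))
  [∨I₂] p3 ⊢ (p2 ∨ p3)
    [Ax] p3 ⊢ p3

Result: YES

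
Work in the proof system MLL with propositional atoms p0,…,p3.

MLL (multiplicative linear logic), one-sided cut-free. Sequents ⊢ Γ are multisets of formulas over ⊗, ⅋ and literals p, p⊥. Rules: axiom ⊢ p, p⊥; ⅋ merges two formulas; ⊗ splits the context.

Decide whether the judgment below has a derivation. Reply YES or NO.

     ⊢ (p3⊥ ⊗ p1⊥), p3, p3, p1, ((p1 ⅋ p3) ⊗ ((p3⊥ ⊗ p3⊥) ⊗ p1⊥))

Proof tree:
[⊗]  ⊢ (p3⊥ ⊗ p1⊥), p3, p3, p1, ((p1 ⅋ p3) ⊗ ((p3⊥ ⊗ p3⊥) ⊗ p1⊥))
  [⅋]  ⊢ (p3⊥ ⊗ p1⊥), (p1 ⅋ p3)
    [⊗]  ⊢ p3, p1, (p3⊥ ⊗ p1⊥)
      [Ax]  ⊢ p3, p3⊥
      [Ax]  ⊢ p1, p1⊥
  [⊗]  ⊢ p3, p3, p1, ((p3⊥ ⊗ p3⊥) ⊗ p1⊥)
    [⊗]  ⊢ p3, p3, (p3⊥ ⊗ p3⊥)
      [Ax]  ⊢ p3, p3⊥
      [Ax]  ⊢ p3, p3⊥
    [Ax]  ⊢ p1, p1⊥

Result: YES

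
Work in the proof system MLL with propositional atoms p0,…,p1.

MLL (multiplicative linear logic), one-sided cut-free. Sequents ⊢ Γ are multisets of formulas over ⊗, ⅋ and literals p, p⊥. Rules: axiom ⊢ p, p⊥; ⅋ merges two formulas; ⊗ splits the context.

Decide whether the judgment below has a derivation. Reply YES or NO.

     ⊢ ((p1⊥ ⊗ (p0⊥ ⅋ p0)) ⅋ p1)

Derivation trace:
[⅋]  ⊢ ((p1⊥ ⊗ (p0⊥ ⅋ p0)) ⅋ p1)
  [⊗]  ⊢ p1, (p1⊥ ⊗ (p0⊥ ⅋ p0))
    [Ax]  ⊢ p1, p1⊥
    [⅋]  ⊢ (p0⊥ ⅋ p0)
      [Ax]  ⊢ p0, p0⊥

Result: YES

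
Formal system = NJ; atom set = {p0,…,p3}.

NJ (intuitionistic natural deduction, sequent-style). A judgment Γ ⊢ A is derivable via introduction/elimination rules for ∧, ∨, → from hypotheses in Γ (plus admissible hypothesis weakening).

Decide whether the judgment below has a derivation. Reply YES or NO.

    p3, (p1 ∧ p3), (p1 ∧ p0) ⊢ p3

Derivation trace:
[Wk] p3, (p1 ∧ p3), (p1 ∧ p0) ⊢ p3
  [Wk] p3, (p1 ∧ p3) ⊢ p3
    [Ax] p3 ⊢ p3

Result: YES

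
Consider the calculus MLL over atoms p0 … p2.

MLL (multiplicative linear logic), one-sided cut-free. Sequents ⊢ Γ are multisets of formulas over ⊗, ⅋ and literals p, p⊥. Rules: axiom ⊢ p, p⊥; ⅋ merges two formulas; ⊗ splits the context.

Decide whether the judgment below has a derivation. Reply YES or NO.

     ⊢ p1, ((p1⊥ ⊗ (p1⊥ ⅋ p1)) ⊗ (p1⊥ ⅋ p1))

Derivation (root first):
[⊗]  ⊢ p1, ((p1⊥ ⊗ (p1⊥ ⅋ p1)) ⊗ (p1⊥ ⅋ p1))
  [⊗]  ⊢ p1, (p1⊥ ⊗ (p1⊥ ⅋ p1))
    [Ax]  ⊢ p1, p1⊥
    [⅋]  ⊢ (p1⊥ ⅋ p1)
      [Ax]  ⊢ p1, p1⊥
  [⅋]  ⊢ (p1⊥ ⅋ p1)
    [Ax]  ⊢ p1, p1⊥

Result: YES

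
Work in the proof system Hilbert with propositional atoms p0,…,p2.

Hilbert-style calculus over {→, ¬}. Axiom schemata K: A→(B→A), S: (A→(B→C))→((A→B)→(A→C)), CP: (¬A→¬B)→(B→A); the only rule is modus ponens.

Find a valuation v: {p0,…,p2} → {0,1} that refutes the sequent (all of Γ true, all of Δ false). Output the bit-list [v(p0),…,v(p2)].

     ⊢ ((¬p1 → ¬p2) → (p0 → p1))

Truth-table refutation:
  v=000: Γ:[] Δ:[((¬p1 → ¬p2) → (p0 → p1))=T] refutes=False
  v=001: Γ:[] Δ:[((¬p1 → ¬p2) → (p0 → p1))=T] refutes=False
  v=010: Γ:[] Δ:[((¬p1 → ¬p2) → (p0 → p1))=T] refutes=False
  v=011: Γ:[] Δ:[((¬p1 → ¬p2) → (p0 → p1))=T] refutes=False
  v=100: Γ:[] Δ:[((¬p1 → ¬p2) → (p0 → p1))=F] refutes=True  ← countermodel

Result: [1, 0, 0]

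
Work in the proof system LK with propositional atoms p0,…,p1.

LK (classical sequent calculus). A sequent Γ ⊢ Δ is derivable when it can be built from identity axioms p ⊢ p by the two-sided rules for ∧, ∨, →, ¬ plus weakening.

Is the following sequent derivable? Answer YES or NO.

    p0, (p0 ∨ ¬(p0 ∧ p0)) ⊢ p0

Proof tree:
[∨L] p0, (p0 ∨ ¬(p0 ∧ p0)) ⊢ p0
  [Ax] p0 ⊢ p0
  [¬L] p0, ¬(p0 ∧ p0) ⊢ 
    [∧R] p0 ⊢ (p0 ∧ p0)
      [Ax] p0 ⊢ p0
      [Ax] p0 ⊢ p0

Result: YES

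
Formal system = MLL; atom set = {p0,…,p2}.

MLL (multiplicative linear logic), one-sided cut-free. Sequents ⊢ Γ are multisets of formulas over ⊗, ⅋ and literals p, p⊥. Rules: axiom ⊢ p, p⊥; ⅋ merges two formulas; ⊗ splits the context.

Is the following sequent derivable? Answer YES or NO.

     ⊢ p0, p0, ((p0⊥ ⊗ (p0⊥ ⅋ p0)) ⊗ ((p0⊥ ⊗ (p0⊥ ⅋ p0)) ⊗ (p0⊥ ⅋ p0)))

Proof tree:
[⊗]  ⊢ p0, p0, ((p0⊥ ⊗ (p0⊥ ⅋ p0)) ⊗ ((p0⊥ ⊗ (p0⊥ ⅋ p0)) ⊗ (p0⊥ ⅋ p0)))
  [⊗]  ⊢ p0, (p0⊥ ⊗ (p0⊥ ⅋ p0))
    [Ax]  ⊢ p0, p0⊥
    [⅋]  ⊢ (p0⊥ ⅋ p0)
      [Ax]  ⊢ p0, p0⊥
  [⊗]  ⊢ p0, ((p0⊥ ⊗ (p0⊥ ⅋ p0)) ⊗ (p0⊥ ⅋ p0))
    [⊗]  ⊢ p0, (p0⊥ ⊗ (p0⊥ ⅋ p0))
      [Ax]  ⊢ p0, p0⊥
      [⅋]  ⊢ (p0⊥ ⅋ p0)
        [Ax]  ⊢ p0, p0⊥
    [⅋]  ⊢ (p0⊥ ⅋ p0)
      [Ax]  ⊢ p0, p0⊥

Result: YES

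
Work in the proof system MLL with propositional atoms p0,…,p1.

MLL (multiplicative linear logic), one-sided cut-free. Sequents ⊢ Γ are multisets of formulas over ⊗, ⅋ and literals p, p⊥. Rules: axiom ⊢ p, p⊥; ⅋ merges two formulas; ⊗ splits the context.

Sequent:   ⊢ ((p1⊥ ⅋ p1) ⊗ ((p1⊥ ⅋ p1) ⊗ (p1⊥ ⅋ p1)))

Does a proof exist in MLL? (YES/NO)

Derivation (root first):
[⊗]  ⊢ ((p1⊥ ⅋ p1) ⊗ ((p1⊥ ⅋ p1) ⊗ (p1⊥ ⅋ p1)))
  [⅋]  ⊢ (p1⊥ ⅋ p1)
    [Ax]  ⊢ p1, p1⊥
  [⊗]  ⊢ ((p1⊥ ⅋ p1) ⊗ (p1⊥ ⅋ p1))
    [⅋]  ⊢ (p1⊥ ⅋ p1)
      [Ax]  ⊢ p1, p1⊥
    [⅋]  ⊢ (p1⊥ ⅋ p1)
      [Ax]  ⊢ p1, p1⊥

Result: YES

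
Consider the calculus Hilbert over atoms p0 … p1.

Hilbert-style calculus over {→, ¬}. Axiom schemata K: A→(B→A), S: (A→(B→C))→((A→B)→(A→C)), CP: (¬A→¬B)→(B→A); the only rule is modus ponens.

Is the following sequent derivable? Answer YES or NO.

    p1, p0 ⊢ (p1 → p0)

Derivation (root first):
[MP] p1, p0 ⊢ (p1 → p0)
  [K]  ⊢ (p0 → (p1 → p0))
  [MP] p1, p0 ⊢ p0
    [MP] p0 ⊢ (p1 → p0)
      [K]  ⊢ (p0 → (p1 → p0))
      [Hyp] p0 ⊢ p0
    [Hyp] p1 ⊢ p1

Result: YES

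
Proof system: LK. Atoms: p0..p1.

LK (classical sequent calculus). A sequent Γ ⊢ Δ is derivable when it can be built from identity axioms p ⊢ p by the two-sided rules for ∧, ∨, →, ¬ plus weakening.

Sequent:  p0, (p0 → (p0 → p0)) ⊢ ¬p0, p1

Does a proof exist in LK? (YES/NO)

Search for a countermodel by truth-table:
  v=00: Γ:[p0=F, (p0 → (p0 → p0))=T] Δ:[¬p0=T, p1=F] refutes=False
  v=01: Γ:[p0=F, (p0 → (p0 → p0))=T] Δ:[¬p0=T, p1=T] refutes=False
  v=10: Γ:[p0=T, (p0 → (p0 → p0))=T] Δ:[¬p0=F, p1=F] refutes=True  ← countermodel

Result: NO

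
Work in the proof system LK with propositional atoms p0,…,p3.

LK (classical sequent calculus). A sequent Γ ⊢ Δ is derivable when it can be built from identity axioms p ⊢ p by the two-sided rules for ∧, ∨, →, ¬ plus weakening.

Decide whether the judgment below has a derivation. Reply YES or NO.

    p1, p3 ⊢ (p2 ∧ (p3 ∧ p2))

Enumerate valuations to refute Γ ⊢ Δ:
  v=0000: Γ:[p1=F, p3=F] Δ:[(p2 ∧ (p3 ∧ p2))=F] refutes=False
  v=0001: Γ:[p1=F, p3=T] Δ:[(p2 ∧ (p3 ∧ p2))=F] refutes=False
  v=0010: Γ:[p1=F, p3=F] Δ:[(p2 ∧ (p3 ∧ p2))=F] refutes=False
  v=0011: Γ:[p1=F, p3=T] Δ:[(p2 ∧ (p3 ∧ p2))=T] refutes=False
  v=0100: Γ:[p1=T, p3=F] Δ:[(p2 ∧ (p3 ∧ p2))=F] refutes=False
  v=0101: Γ:[p1=T, p3=T] Δ:[(p2 ∧ (p3 ∧ p2))=F] refutes=True  ← countermodel

Result: NO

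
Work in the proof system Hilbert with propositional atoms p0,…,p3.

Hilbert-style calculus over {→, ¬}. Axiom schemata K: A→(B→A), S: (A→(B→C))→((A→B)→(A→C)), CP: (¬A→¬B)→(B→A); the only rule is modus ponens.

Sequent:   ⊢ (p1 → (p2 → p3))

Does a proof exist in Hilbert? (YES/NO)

Enumerate valuations to refute Γ ⊢ Δ:
  v=0000: Γ:[] Δ:[(p1 → (p2 → p3))=T] refutes=False
  v=0001: Γ:[] Δ:[(p1 → (p2 → p3))=T] refutes=False
  v=0010: Γ:[] Δ:[(p1 → (p2 → p3))=T] refutes=False
  v=0011: Γ:[] Δ:[(p1 → (p2 → p3))=T] refutes=False
  v=0100: Γ:[] Δ:[(p1 → (p2 → p3))=T] refutes=False
  v=0101: Γ:[] Δ:[(p1 → (p2 → p3))=T] refutes=False
  v=0110: Γ:[] Δ:[(p1 → (p2 → p3))=F] refutes=True  ← countermodel

Result: NO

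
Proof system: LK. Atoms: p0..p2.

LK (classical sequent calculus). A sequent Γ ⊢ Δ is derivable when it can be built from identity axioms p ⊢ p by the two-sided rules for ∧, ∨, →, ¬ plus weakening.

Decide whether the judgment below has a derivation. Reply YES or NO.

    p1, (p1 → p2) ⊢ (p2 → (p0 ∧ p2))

Enumerate valuations to refute Γ ⊢ Δ:
  v=000: Γ:[p1=F, (p1 → p2)=T] Δ:[(p2 → (p0 ∧ p2))=T] refutes=False
  v=001: Γ:[p1=F, (p1 → p2)=T] Δ:[(p2 → (p0 ∧ p2))=F] refutes=False
  v=010: Γ:[p1=T, (p1 → p2)=F] Δ:[(p2 → (p0 ∧ p2))=T] refutes=False
  v=011: Γ:[p1=T, (p1 → p2)=T] Δ:[(p2 → (p0 ∧ p2))=F] refutes=True  ← countermodel

Result: NO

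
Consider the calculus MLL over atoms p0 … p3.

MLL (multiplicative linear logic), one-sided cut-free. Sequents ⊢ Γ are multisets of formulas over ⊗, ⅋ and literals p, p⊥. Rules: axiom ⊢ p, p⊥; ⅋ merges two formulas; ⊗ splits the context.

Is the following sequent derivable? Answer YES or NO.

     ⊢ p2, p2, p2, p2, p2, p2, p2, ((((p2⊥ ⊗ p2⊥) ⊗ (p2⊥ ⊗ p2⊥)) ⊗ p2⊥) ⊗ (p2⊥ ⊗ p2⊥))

Proof tree:
[⊗]  ⊢ p2, p2, p2, p2, p2, p2, p2, ((((p2⊥ ⊗ p2⊥) ⊗ (p2⊥ ⊗ p2⊥)) ⊗ p2⊥) ⊗ (p2⊥ ⊗ p2⊥))
  [⊗]  ⊢ p2, p2, p2, p2, p2, (((p2⊥ ⊗ p2⊥) ⊗ (p2⊥ ⊗ p2⊥)) ⊗ p2⊥)
    [⊗]  ⊢ p2, p2, p2, p2, ((p2⊥ ⊗ p2⊥) ⊗ (p2⊥ ⊗ p2⊥))
      [⊗]  ⊢ p2, p2, (p2⊥ ⊗ p2⊥)
        [Ax]  ⊢ p2, p2⊥
        [Ax]  ⊢ p2, p2⊥
      [⊗]  ⊢ p2, p2, (p2⊥ ⊗ p2⊥)
        [Ax]  ⊢ p2, p2⊥
        [Ax]  ⊢ p2, p2⊥
    [Ax]  ⊢ p2, p2⊥
  [⊗]  ⊢ p2, p2, (p2⊥ ⊗ p2⊥)
    [Ax]  ⊢ p2, p2⊥
    [Ax]  ⊢ p2, p2⊥

Result: YES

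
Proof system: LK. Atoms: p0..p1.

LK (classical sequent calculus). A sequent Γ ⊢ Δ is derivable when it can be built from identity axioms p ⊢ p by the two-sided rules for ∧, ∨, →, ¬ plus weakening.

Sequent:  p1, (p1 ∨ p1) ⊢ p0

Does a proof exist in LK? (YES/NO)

Truth-table refutation:
  v=00: Γ:[p1=F, (p1 ∨ p1)=F] Δ:[p0=F] refutes=False
  v=01: Γ:[p1=T, (p1 ∨ p1)=T] Δ:[p0=F] refutes=True  ← countermodel

Result: NO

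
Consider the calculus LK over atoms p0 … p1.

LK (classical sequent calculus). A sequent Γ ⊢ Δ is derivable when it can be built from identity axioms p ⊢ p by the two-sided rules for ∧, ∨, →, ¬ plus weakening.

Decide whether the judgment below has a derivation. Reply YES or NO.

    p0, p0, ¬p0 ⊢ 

Proof tree:
[¬L] p0, p0, ¬p0 ⊢ 
  [WL] p0, p0 ⊢ p0
    [Ax] p0 ⊢ p0

Result: YES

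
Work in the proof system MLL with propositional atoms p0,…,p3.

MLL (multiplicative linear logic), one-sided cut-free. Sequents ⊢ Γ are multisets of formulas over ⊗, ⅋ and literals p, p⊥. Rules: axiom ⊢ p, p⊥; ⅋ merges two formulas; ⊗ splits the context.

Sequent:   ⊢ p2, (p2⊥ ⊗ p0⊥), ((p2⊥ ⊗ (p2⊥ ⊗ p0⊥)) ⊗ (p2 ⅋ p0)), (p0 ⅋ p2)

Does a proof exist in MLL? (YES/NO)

Proof tree:
[⅋]  ⊢ p2, (p2⊥ ⊗ p0⊥), ((p2⊥ ⊗ (p2⊥ ⊗ p0⊥)) ⊗ (p2 ⅋ p0)), (p0 ⅋ p2)
  [⊗]  ⊢ p2, p2, p0, (p2⊥ ⊗ p0⊥), ((p2⊥ ⊗ (p2⊥ ⊗ p0⊥)) ⊗ (p2 ⅋ p0))
    [⊗]  ⊢ p2, p2, p0, (p2⊥ ⊗ (p2⊥ ⊗ p0⊥))
      [Ax]  ⊢ p2, p2⊥
      [⊗]  ⊢ p2, p0, (p2⊥ ⊗ p0⊥)
        [Ax]  ⊢ p2, p2⊥
        [Ax]  ⊢ p0, p0⊥
    [⅋]  ⊢ (p2⊥ ⊗ p0⊥), (p2 ⅋ p0)
      [⊗]  ⊢ p2, p0, (p2⊥ ⊗ p0⊥)
        [Ax]  ⊢ p2, p2⊥
        [Ax]  ⊢ p0, p0⊥

Result: YES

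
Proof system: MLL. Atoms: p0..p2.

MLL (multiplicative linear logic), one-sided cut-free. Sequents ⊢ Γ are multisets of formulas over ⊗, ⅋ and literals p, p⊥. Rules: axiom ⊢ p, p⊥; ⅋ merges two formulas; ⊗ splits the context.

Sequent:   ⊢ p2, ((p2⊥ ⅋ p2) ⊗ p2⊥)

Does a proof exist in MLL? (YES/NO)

Derivation trace:
[⊗]  ⊢ p2, ((p2⊥ ⅋ p2) ⊗ p2⊥)
  [⅋]  ⊢ (p2⊥ ⅋ p2)
    [Ax]  ⊢ p2, p2⊥
  [Ax]  ⊢ p2, p2⊥

Result: YES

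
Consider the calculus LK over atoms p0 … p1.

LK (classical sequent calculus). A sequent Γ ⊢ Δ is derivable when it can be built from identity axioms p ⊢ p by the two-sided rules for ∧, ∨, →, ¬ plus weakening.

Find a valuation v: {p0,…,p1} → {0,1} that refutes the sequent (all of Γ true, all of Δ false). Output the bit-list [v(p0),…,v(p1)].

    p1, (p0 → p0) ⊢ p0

Search for a countermodel by truth-table:
  v=00: Γ:[p1=F, (p0 → p0)=T] Δ:[p0=F] refutes=False
  v=01: Γ:[p1=T, (p0 → p0)=T] Δ:[p0=F] refutes=True  ← countermodel

Result: [0, 1]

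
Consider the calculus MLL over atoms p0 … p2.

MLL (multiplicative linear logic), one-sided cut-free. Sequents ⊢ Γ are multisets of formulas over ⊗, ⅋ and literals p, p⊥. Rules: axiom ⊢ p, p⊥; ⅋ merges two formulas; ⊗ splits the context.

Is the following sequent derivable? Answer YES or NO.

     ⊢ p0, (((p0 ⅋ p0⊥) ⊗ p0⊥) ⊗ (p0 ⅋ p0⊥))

Derivation trace:
[⊗]  ⊢ p0, (((p0 ⅋ p0⊥) ⊗ p0⊥) ⊗ (p0 ⅋ p0⊥))
  [⊗]  ⊢ p0, ((p0 ⅋ p0⊥) ⊗ p0⊥)
    [⅋]  ⊢ (p0 ⅋ p0⊥)
      [Ax]  ⊢ p0, p0⊥
    [Ax]  ⊢ p0, p0⊥
  [⅋]  ⊢ (p0 ⅋ p0⊥)
    [Ax]  ⊢ p0, p0⊥

Result: YES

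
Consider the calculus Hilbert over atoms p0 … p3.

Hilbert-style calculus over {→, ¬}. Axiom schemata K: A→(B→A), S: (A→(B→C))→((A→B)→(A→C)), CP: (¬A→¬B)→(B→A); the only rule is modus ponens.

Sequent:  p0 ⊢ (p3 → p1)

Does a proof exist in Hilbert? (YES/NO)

Truth-table refutation:
  v=0000: Γ:[p0=F] Δ:[(p3 → p1)=T] refutes=False
  v=0001: Γ:[p0=F] Δ:[(p3 → p1)=F] refutes=False
  v=0010: Γ:[p0=F] Δ:[(p3 → p1)=T] refutes=False
  v=0011: Γ:[p0=F] Δ:[(p3 → p1)=F] refutes=False
  v=0100: Γ:[p0=F] Δ:[(p3 → p1)=T] refutes=False
  v=0101: Γ:[p0=F] Δ:[(p3 → p1)=T] refutes=False
  v=0110: Γ:[p0=F] Δ:[(p3 → p1)=T] refutes=False
  v=0111: Γ:[p0=F] Δ:[(p3 → p1)=T] refutes=False
  v=1000: Γ:[p0=T] Δ:[(p3 → p1)=T] refutes=False
  v=1001: Γ:[p0=T] Δ:[(p3 → p1)=F] refutes=True  ← countermodel

Result: NO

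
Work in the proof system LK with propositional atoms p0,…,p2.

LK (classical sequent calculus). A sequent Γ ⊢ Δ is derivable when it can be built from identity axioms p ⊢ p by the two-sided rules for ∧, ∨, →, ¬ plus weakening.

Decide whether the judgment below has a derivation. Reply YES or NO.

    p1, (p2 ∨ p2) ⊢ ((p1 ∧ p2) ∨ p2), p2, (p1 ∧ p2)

Derivation trace:
[∨L] p1, (p2 ∨ p2) ⊢ ((p1 ∧ p2) ∨ p2), p2, (p1 ∧ p2)
  [∧R] p1, p2 ⊢ p2, (p1 ∧ p2)
    [Ax] p1 ⊢ p1
    [WR] p2 ⊢ p2, p2
      [Ax] p2 ⊢ p2
  [∨R] p1, p2 ⊢ ((p1 ∧ p2) ∨ p2)
    [∧R] p1, p2 ⊢ p2, (p1 ∧ p2)
      [Ax] p1 ⊢ p1
      [WR] p2 ⊢ p2, p2
        [Ax] p2 ⊢ p2

Result: YES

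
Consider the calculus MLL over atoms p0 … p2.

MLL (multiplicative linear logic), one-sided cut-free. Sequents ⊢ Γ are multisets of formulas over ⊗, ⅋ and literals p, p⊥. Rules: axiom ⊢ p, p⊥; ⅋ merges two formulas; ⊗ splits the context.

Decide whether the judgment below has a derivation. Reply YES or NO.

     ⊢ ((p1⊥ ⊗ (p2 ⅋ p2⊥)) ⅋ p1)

Proof tree:
[⅋]  ⊢ ((p1⊥ ⊗ (p2 ⅋ p2⊥)) ⅋ p1)
  [⊗]  ⊢ p1, (p1⊥ ⊗ (p2 ⅋ p2⊥))
    [Ax]  ⊢ p1, p1⊥
    [⅋]  ⊢ (p2 ⅋ p2⊥)
      [Ax]  ⊢ p2, p2⊥

Result: YES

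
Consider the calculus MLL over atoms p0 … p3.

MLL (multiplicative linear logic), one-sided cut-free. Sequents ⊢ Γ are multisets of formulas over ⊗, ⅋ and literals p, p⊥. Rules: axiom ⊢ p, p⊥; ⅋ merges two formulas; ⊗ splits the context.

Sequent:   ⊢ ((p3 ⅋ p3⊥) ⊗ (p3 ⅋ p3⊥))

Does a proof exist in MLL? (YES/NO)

Derivation (root first):
[⊗]  ⊢ ((p3 ⅋ p3⊥) ⊗ (p3 ⅋ p3⊥))
  [⅋]  ⊢ (p3 ⅋ p3⊥)
    [Ax]  ⊢ p3, p3⊥
  [⅋]  ⊢ (p3 ⅋ p3⊥)
    [Ax]  ⊢ p3, p3⊥

Result: YES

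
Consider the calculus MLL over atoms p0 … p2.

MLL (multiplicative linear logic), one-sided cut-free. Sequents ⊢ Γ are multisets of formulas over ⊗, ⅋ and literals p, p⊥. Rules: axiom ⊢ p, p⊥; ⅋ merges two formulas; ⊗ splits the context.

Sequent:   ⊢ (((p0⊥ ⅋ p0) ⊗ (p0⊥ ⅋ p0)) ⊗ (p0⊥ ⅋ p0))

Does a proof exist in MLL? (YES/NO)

Derivation trace:
[⊗]  ⊢ (((p0⊥ ⅋ p0) ⊗ (p0⊥ ⅋ p0)) ⊗ (p0⊥ ⅋ p0))
  [⊗]  ⊢ ((p0⊥ ⅋ p0) ⊗ (p0⊥ ⅋ p0))
    [⅋]  ⊢ (p0⊥ ⅋ p0)
      [Ax]  ⊢ p0, p0⊥
    [⅋]  ⊢ (p0⊥ ⅋ p0)
      [Ax]  ⊢ p0, p0⊥
  [⅋]  ⊢ (p0⊥ ⅋ p0)
    [Ax]  ⊢ p0, p0⊥

Result: YES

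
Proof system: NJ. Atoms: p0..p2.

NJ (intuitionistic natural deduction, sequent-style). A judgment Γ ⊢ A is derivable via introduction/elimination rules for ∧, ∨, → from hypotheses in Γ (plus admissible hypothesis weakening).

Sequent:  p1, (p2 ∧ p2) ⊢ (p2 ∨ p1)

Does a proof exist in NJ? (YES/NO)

Derivation (root first):
[Wk] p1, (p2 ∧ p2) ⊢ (p2 ∨ p1)
  [∨I₂] p1 ⊢ (p2 ∨ p1)
    [Ax] p1 ⊢ p1

Result: YES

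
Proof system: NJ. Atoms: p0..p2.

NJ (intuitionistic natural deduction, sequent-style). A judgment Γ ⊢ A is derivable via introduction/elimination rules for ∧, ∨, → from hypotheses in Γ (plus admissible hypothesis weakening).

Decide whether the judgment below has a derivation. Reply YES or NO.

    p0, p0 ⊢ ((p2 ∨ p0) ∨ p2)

Derivation trace:
[Wk] p0, p0 ⊢ ((p2 ∨ p0) ∨ p2)
  [∨I₁] p0 ⊢ ((p2 ∨ p0) ∨ p2)
    [∨I₂] p0 ⊢ (p2 ∨ p0)
      [Ax] p0 ⊢ p0

Result: YES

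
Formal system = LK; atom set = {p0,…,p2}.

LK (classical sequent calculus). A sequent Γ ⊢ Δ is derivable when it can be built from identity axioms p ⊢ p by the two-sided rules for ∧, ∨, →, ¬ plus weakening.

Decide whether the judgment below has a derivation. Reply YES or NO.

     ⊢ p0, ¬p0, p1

Derivation trace:
[WR]  ⊢ p0, ¬p0, p1
  [¬R]  ⊢ p0, ¬p0
    [Ax] p0 ⊢ p0

Result: YES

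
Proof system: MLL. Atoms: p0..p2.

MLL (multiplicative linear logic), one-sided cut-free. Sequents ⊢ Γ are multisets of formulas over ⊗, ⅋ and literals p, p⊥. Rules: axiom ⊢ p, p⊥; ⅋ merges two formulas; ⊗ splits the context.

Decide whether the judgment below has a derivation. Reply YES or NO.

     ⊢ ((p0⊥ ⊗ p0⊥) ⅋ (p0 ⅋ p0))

Derivation trace:
[⅋]  ⊢ ((p0⊥ ⊗ p0⊥) ⅋ (p0 ⅋ p0))
  [⅋]  ⊢ (p0⊥ ⊗ p0⊥), (p0 ⅋ p0)
    [⊗]  ⊢ p0, p0, (p0⊥ ⊗ p0⊥)
      [Ax]  ⊢ p0, p0⊥
      [Ax]  ⊢ p0, p0⊥

Result: YES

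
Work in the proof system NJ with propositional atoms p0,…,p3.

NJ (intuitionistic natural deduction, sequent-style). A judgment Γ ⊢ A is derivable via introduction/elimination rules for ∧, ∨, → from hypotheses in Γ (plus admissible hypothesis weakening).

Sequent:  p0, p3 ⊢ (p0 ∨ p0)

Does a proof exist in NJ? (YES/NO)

Proof tree:
[∨I₂] p0, p3 ⊢ (p0 ∨ p0)
  [Wk] p0, p3 ⊢ p0
    [Ax] p0 ⊢ p0

Result: YES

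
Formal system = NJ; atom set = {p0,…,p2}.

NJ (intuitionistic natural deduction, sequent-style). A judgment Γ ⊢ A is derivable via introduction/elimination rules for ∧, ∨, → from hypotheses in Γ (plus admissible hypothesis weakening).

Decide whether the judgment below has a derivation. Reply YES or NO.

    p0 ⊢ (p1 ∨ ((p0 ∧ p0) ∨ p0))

Derivation (root first):
[∨I₂] p0 ⊢ (p1 ∨ ((p0 ∧ p0) ∨ p0))
  [∨I₁] p0 ⊢ ((p0 ∧ p0) ∨ p0)
    [∧I] p0 ⊢ (p0 ∧ p0)
      [Ax] p0 ⊢ p0
      [Ax] p0 ⊢ p0

Result: YES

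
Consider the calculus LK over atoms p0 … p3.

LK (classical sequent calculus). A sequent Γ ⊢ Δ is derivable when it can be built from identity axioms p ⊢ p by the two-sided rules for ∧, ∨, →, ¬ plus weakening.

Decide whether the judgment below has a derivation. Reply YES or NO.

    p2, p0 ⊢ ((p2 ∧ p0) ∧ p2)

Proof tree:
[∧R] p2, p0 ⊢ ((p2 ∧ p0) ∧ p2)
  [∧R] p2, p0 ⊢ (p2 ∧ p0)
    [Ax] p2 ⊢ p2
    [Ax] p0 ⊢ p0
  [Ax] p2 ⊢ p2

Result: YES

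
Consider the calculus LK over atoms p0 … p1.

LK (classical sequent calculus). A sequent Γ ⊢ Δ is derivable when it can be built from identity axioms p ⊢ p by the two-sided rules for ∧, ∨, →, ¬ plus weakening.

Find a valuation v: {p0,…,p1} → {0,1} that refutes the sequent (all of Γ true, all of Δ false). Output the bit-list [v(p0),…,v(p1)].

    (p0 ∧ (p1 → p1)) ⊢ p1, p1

Truth-table refutation:
  v=00: Γ:[(p0 ∧ (p1 → p1))=F] Δ:[p1=F, p1=F] refutes=False
  v=01: Γ:[(p0 ∧ (p1 → p1))=F] Δ:[p1=T, p1=T] refutes=False
  v=10: Γ:[(p0 ∧ (p1 → p1))=T] Δ:[p1=F, p1=F] refutes=True  ← countermodel

Result: [1, 0]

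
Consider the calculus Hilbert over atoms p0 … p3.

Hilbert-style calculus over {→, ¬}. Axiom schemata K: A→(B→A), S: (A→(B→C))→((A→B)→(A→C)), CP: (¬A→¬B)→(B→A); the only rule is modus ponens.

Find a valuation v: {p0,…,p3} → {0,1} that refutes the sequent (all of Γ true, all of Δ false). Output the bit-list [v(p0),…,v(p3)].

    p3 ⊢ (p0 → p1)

Truth-table refutation:
  v=0000: Γ:[p3=F] Δ:[(p0 → p1)=T] refutes=False
  v=0001: Γ:[p3=T] Δ:[(p0 → p1)=T] refutes=False
  v=0010: Γ:[p3=F] Δ:[(p0 → p1)=T] refutes=False
  v=0011: Γ:[p3=T] Δ:[(p0 → p1)=T] refutes=False
  v=0100: Γ:[p3=F] Δ:[(p0 → p1)=T] refutes=False
  v=0101: Γ:[p3=T] Δ:[(p0 → p1)=T] refutes=False
  v=0110: Γ:[p3=F] Δ:[(p0 → p1)=T] refutes=False
  v=0111: Γ:[p3=T] Δ:[(p0 → p1)=T] refutes=False
  v=1000: Γ:[p3=F] Δ:[(p0 → p1)=F] refutes=False
  v=1001: Γ:[p3=T] Δ:[(p0 → p1)=F] refutes=True  ← countermodel

Result: [1, 0, 0, 1]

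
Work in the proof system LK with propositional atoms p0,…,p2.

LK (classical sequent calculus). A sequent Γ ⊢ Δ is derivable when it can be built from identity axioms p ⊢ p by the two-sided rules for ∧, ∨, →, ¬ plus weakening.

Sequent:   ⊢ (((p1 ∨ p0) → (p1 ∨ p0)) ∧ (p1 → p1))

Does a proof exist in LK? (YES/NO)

Derivation (root first):
[∧R]  ⊢ (((p1 ∨ p0) → (p1 ∨ p0)) ∧ (p1 → p1))
  [→R]  ⊢ ((p1 ∨ p0) → (p1 ∨ p0))
    [∨R] (p1 ∨ p0) ⊢ (p1 ∨ p0)
      [∨L] (p1 ∨ p0) ⊢ p1, p0
        [Ax] p1 ⊢ p1
        [Ax] p0 ⊢ p0
  [→R]  ⊢ (p1 → p1)
    [Ax] p1 ⊢ p1

Result: YES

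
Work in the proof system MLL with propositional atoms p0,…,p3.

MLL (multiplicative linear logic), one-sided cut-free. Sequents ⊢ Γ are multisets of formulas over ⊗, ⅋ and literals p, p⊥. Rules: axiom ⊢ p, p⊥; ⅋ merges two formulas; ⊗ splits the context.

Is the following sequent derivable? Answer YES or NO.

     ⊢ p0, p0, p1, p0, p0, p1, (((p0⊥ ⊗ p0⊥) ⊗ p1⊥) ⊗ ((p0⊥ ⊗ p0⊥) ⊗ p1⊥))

Derivation (root first):
[⊗]  ⊢ p0, p0, p1, p0, p0, p1, (((p0⊥ ⊗ p0⊥) ⊗ p1⊥) ⊗ ((p0⊥ ⊗ p0⊥) ⊗ p1⊥))
  [⊗]  ⊢ p0, p0, p1, ((p0⊥ ⊗ p0⊥) ⊗ p1⊥)
    [⊗]  ⊢ p0, p0, (p0⊥ ⊗ p0⊥)
      [Ax]  ⊢ p0, p0⊥
      [Ax]  ⊢ p0, p0⊥
    [Ax]  ⊢ p1, p1⊥
  [⊗]  ⊢ p0, p0, p1, ((p0⊥ ⊗ p0⊥) ⊗ p1⊥)
    [⊗]  ⊢ p0, p0, (p0⊥ ⊗ p0⊥)
      [Ax]  ⊢ p0, p0⊥
      [Ax]  ⊢ p0, p0⊥
    [Ax]  ⊢ p1, p1⊥

Result: YES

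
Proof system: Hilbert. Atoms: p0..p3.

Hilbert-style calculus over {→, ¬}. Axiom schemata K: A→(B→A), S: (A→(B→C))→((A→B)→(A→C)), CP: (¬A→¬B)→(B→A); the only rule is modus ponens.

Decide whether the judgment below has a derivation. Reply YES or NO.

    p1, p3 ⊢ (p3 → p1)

Proof tree:
[MP] p1, p3 ⊢ (p3 → p1)
  [K]  ⊢ (p1 → (p3 → p1))
  [MP] p1, p3 ⊢ p1
    [MP] p1 ⊢ (p3 → p1)
      [K]  ⊢ (p1 → (p3 → p1))
      [Hyp] p1 ⊢ p1
    [Hyp] p3 ⊢ p3

Result: YES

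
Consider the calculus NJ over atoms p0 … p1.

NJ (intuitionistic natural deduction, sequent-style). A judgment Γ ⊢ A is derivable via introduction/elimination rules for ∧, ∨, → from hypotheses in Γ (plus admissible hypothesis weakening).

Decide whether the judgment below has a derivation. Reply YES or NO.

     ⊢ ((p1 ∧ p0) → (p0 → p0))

Derivation (root first):
[→I]  ⊢ ((p1 ∧ p0) → (p0 → p0))
  [→I] (p1 ∧ p0) ⊢ (p0 → p0)
    [Wk] p0, (p1 ∧ p0) ⊢ p0
      [Ax] p0 ⊢ p0

Result: YES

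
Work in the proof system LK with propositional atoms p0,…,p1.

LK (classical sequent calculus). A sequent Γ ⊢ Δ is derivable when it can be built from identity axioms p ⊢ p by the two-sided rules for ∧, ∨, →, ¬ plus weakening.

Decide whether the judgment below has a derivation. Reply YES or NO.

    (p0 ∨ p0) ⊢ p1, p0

Derivation (root first):
[∨L] (p0 ∨ p0) ⊢ p1, p0
  [WR] p0 ⊢ p0, p1, p1
    [WR] p0 ⊢ p0, p1
      [Ax] p0 ⊢ p0
  [WR] p0 ⊢ p0, p1
    [Ax] p0 ⊢ p0

Result: YES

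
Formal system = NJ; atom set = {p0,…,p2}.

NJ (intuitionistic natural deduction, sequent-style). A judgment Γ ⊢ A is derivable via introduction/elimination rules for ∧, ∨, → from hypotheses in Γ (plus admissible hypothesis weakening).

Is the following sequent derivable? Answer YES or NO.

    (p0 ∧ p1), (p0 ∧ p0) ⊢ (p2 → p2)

Proof tree:
[Wk] (p0 ∧ p1), (p0 ∧ p0) ⊢ (p2 → p2)
  [Wk] (p0 ∧ p1) ⊢ (p2 → p2)
    [→I]  ⊢ (p2 → p2)
      [Ax] p2 ⊢ p2

Result: YES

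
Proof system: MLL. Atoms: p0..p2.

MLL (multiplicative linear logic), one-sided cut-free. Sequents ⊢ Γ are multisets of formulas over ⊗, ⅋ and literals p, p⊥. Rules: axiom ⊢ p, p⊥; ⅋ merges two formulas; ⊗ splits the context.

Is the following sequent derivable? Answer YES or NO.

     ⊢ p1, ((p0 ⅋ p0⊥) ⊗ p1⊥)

Proof tree:
[⊗]  ⊢ p1, ((p0 ⅋ p0⊥) ⊗ p1⊥)
  [⅋]  ⊢ (p0 ⅋ p0⊥)
    [Ax]  ⊢ p0, p0⊥
  [Ax]  ⊢ p1, p1⊥

Result: YES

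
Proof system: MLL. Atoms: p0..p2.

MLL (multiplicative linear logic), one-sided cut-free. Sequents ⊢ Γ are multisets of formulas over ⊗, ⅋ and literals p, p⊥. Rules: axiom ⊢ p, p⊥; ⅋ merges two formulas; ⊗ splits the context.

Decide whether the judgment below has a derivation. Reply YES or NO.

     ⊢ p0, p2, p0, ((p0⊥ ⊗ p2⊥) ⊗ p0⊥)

Proof tree:
[⊗]  ⊢ p0, p2, p0, ((p0⊥ ⊗ p2⊥) ⊗ p0⊥)
  [⊗]  ⊢ p0, p2, (p0⊥ ⊗ p2⊥)
    [Ax]  ⊢ p0, p0⊥
    [Ax]  ⊢ p2, p2⊥
  [Ax]  ⊢ p0, p0⊥

Result: YES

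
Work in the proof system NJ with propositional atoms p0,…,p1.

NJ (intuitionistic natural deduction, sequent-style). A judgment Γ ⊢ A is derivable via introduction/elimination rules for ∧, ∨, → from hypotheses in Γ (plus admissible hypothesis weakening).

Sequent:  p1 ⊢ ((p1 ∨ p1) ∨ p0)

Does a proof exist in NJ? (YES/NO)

Derivation trace:
[∨I₁] p1 ⊢ ((p1 ∨ p1) ∨ p0)
  [∨I₁] p1 ⊢ (p1 ∨ p1)
    [Ax] p1 ⊢ p1

Result: YES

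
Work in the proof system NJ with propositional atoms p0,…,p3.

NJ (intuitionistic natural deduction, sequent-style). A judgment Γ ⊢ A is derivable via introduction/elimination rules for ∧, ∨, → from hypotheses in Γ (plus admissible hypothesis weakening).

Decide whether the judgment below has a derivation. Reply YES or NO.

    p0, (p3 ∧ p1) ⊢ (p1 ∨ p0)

Derivation (root first):
[Wk] p0, (p3 ∧ p1) ⊢ (p1 ∨ p0)
  [∨I₂] p0 ⊢ (p1 ∨ p0)
    [Ax] p0 ⊢ p0

Result: YES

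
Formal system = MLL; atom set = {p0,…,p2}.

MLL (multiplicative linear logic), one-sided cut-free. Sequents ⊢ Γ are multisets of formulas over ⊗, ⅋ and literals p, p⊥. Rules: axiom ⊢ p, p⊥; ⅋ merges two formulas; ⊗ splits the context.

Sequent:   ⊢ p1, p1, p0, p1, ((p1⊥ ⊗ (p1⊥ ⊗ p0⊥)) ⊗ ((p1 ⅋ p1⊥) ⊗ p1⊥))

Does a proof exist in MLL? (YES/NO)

Proof tree:
[⊗]  ⊢ p1, p1, p0, p1, ((p1⊥ ⊗ (p1⊥ ⊗ p0⊥)) ⊗ ((p1 ⅋ p1⊥) ⊗ p1⊥))
  [⊗]  ⊢ p1, p1, p0, (p1⊥ ⊗ (p1⊥ ⊗ p0⊥))
    [Ax]  ⊢ p1, p1⊥
    [⊗]  ⊢ p1, p0, (p1⊥ ⊗ p0⊥)
      [Ax]  ⊢ p1, p1⊥
      [Ax]  ⊢ p0, p0⊥
  [⊗]  ⊢ p1, ((p1 ⅋ p1⊥) ⊗ p1⊥)
    [⅋]  ⊢ (p1 ⅋ p1⊥)
      [Ax]  ⊢ p1, p1⊥
    [Ax]  ⊢ p1, p1⊥

Result: YES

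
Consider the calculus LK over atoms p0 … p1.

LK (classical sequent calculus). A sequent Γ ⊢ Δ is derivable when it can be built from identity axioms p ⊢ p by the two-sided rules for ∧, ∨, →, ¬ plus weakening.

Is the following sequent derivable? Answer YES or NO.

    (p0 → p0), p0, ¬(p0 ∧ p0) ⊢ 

Proof tree:
[¬L] (p0 → p0), p0, ¬(p0 ∧ p0) ⊢ 
  [∧R] (p0 → p0), p0 ⊢ (p0 ∧ p0)
    [→L] p0, (p0 → p0) ⊢ p0
      [Ax] p0 ⊢ p0
      [Ax] p0 ⊢ p0
    [→L] p0, (p0 → p0) ⊢ p0
      [Ax] p0 ⊢ p0
      [Ax] p0 ⊢ p0

Result: YES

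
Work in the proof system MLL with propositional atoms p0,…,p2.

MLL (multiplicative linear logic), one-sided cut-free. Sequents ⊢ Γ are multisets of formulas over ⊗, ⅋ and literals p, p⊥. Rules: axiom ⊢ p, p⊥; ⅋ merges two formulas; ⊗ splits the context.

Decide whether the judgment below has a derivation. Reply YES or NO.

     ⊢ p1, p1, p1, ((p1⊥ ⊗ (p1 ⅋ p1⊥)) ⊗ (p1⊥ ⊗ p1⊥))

Proof tree:
[⊗]  ⊢ p1, p1, p1, ((p1⊥ ⊗ (p1 ⅋ p1⊥)) ⊗ (p1⊥ ⊗ p1⊥))
  [⊗]  ⊢ p1, (p1⊥ ⊗ (p1 ⅋ p1⊥))
    [Ax]  ⊢ p1, p1⊥
    [⅋]  ⊢ (p1 ⅋ p1⊥)
      [Ax]  ⊢ p1, p1⊥
  [⊗]  ⊢ p1, p1, (p1⊥ ⊗ p1⊥)
    [Ax]  ⊢ p1, p1⊥
    [Ax]  ⊢ p1, p1⊥

Result: YES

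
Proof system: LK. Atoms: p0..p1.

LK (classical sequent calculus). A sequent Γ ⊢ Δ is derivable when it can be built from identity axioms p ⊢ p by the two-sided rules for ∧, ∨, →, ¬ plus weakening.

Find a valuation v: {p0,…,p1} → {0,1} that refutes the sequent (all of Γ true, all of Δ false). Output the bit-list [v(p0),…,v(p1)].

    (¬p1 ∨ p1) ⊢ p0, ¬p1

Enumerate valuations to refute Γ ⊢ Δ:
  v=00: Γ:[(¬p1 ∨ p1)=T] Δ:[p0=F, ¬p1=T] refutes=False
  v=01: Γ:[(¬p1 ∨ p1)=T] Δ:[p0=F, ¬p1=F] refutes=True  ← countermodel

Result: [0, 1]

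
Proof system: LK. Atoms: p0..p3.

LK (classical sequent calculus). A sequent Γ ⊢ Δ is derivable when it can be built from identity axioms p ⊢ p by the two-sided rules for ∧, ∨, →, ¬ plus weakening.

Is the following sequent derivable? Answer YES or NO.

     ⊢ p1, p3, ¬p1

Derivation trace:
[¬R]  ⊢ p1, p3, ¬p1
  [WR] p1 ⊢ p1, p3
    [Ax] p1 ⊢ p1

Result: YES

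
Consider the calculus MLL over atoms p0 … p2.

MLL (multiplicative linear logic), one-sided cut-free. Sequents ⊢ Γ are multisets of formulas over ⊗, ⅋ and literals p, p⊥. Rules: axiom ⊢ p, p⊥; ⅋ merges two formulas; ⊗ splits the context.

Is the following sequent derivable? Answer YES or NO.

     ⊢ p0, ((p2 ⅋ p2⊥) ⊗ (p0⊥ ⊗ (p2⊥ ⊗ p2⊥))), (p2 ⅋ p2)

Derivation trace:
[⅋]  ⊢ p0, ((p2 ⅋ p2⊥) ⊗ (p0⊥ ⊗ (p2⊥ ⊗ p2⊥))), (p2 ⅋ p2)
  [⊗]  ⊢ p0, p2, p2, ((p2 ⅋ p2⊥) ⊗ (p0⊥ ⊗ (p2⊥ ⊗ p2⊥)))
    [⅋]  ⊢ (p2 ⅋ p2⊥)
      [Ax]  ⊢ p2, p2⊥
    [⊗]  ⊢ p0, p2, p2, (p0⊥ ⊗ (p2⊥ ⊗ p2⊥))
      [Ax]  ⊢ p0, p0⊥
      [⊗]  ⊢ p2, p2, (p2⊥ ⊗ p2⊥)
        [Ax]  ⊢ p2, p2⊥
        [Ax]  ⊢ p2, p2⊥

Result: YES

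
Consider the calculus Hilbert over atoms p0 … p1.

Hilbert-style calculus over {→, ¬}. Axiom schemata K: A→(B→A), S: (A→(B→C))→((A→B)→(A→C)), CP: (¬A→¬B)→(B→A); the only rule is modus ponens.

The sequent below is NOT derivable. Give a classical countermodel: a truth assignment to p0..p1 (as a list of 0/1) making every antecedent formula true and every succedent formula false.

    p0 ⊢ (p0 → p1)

Search for a countermodel by truth-table:
  v=00: Γ:[p0=F] Δ:[(p0 → p1)=T] refutes=False
  v=01: Γ:[p0=F] Δ:[(p0 → p1)=T] refutes=False
  v=10: Γ:[p0=T] Δ:[(p0 → p1)=F] refutes=True  ← countermodel

Result: [1, 0]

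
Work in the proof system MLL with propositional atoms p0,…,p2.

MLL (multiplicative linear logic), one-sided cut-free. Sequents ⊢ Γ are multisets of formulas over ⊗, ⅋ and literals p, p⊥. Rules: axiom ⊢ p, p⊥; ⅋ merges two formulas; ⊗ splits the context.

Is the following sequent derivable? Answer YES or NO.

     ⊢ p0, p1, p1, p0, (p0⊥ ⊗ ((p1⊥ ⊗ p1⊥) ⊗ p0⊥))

Derivation trace:
[⊗]  ⊢ p0, p1, p1, p0, (p0⊥ ⊗ ((p1⊥ ⊗ p1⊥) ⊗ p0⊥))
  [Ax]  ⊢ p0, p0⊥
  [⊗]  ⊢ p1, p1, p0, ((p1⊥ ⊗ p1⊥) ⊗ p0⊥)
    [⊗]  ⊢ p1, p1, (p1⊥ ⊗ p1⊥)
      [Ax]  ⊢ p1, p1⊥
      [Ax]  ⊢ p1, p1⊥
    [Ax]  ⊢ p0, p0⊥

Result: YES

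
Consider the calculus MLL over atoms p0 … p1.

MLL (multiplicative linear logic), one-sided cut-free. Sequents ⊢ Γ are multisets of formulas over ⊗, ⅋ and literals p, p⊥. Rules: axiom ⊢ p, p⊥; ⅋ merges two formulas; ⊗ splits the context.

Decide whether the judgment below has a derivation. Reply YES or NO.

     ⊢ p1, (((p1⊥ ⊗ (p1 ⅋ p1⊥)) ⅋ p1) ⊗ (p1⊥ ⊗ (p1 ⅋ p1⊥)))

Proof tree:
[⊗]  ⊢ p1, (((p1⊥ ⊗ (p1 ⅋ p1⊥)) ⅋ p1) ⊗ (p1⊥ ⊗ (p1 ⅋ p1⊥)))
  [⅋]  ⊢ ((p1⊥ ⊗ (p1 ⅋ p1⊥)) ⅋ p1)
    [⊗]  ⊢ p1, (p1⊥ ⊗ (p1 ⅋ p1⊥))
      [Ax]  ⊢ p1, p1⊥
      [⅋]  ⊢ (p1 ⅋ p1⊥)
        [Ax]  ⊢ p1, p1⊥
  [⊗]  ⊢ p1, (p1⊥ ⊗ (p1 ⅋ p1⊥))
    [Ax]  ⊢ p1, p1⊥
    [⅋]  ⊢ (p1 ⅋ p1⊥)
      [Ax]  ⊢ p1, p1⊥

Result: YES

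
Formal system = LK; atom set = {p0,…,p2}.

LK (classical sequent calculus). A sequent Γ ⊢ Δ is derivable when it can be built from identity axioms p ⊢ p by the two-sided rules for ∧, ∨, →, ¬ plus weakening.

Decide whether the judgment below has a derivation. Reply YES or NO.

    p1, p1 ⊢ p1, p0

Proof tree:
[WL] p1, p1 ⊢ p1, p0
  [WR] p1 ⊢ p1, p0
    [Ax] p1 ⊢ p1

Result: YES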